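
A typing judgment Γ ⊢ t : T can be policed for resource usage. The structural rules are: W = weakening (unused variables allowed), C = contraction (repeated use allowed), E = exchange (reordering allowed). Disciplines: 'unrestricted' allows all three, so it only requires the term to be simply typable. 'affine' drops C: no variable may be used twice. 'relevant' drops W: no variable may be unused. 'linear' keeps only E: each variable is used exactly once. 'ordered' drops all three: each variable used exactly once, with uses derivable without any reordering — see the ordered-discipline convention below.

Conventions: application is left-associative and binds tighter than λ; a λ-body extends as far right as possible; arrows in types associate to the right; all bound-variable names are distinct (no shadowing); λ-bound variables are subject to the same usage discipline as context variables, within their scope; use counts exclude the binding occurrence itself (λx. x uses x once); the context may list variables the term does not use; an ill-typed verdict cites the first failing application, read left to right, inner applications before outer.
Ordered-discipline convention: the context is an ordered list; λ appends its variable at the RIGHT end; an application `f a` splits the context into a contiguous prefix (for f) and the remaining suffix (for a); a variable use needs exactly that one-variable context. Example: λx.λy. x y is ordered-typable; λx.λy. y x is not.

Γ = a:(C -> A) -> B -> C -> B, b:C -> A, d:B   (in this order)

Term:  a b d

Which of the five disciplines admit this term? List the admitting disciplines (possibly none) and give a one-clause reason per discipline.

admitted by: ordered, linear, affine, relevant, unrestricted
counts: a: 1, b: 1, d: 1
order of uses: a, b, d
typing: ✓ — C -> B
ordered ✓ (one use each (a, b, d); ordered split holds)
linear ✓ (a, b, d: one use apiece)
affine ✓ (none of a, b, d used more than once)
relevant ✓ (none of a, b, d goes unused)
unrestricted ✓ (type-checks (C -> B) and nothing is barred)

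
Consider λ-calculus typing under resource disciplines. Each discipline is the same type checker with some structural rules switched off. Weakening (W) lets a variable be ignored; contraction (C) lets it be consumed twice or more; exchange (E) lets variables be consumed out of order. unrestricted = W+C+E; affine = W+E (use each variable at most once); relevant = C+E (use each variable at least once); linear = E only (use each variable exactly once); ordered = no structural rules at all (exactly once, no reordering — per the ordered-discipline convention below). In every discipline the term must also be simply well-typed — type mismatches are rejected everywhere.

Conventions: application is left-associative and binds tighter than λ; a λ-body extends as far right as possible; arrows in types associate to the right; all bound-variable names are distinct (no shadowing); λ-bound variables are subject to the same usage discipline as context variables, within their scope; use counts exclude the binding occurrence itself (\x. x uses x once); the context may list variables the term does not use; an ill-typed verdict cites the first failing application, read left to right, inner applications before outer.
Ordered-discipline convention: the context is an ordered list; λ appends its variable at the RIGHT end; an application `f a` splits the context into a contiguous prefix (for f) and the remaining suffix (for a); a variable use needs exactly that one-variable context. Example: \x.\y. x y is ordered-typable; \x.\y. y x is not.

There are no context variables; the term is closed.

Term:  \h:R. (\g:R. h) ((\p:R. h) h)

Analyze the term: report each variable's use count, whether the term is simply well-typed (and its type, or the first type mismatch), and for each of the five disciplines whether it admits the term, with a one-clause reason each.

variable uses: h (bound) ×3; g (bound) ×0; p (bound) ×0
left-to-right use order: h, h, h
typing: the term checks, with type R -> R
ordered: ✗, h ×3 used more than once (contraction); g, p never used (weakening)
linear: ✗, h ×3 used more than once (contraction); g, p never used (weakening)
affine: ✗, h ×3 used more than once (contraction)
relevant: ✗, g, p never used (weakening)
unrestricted: ✓, simply typable at R -> R; W, C, E all held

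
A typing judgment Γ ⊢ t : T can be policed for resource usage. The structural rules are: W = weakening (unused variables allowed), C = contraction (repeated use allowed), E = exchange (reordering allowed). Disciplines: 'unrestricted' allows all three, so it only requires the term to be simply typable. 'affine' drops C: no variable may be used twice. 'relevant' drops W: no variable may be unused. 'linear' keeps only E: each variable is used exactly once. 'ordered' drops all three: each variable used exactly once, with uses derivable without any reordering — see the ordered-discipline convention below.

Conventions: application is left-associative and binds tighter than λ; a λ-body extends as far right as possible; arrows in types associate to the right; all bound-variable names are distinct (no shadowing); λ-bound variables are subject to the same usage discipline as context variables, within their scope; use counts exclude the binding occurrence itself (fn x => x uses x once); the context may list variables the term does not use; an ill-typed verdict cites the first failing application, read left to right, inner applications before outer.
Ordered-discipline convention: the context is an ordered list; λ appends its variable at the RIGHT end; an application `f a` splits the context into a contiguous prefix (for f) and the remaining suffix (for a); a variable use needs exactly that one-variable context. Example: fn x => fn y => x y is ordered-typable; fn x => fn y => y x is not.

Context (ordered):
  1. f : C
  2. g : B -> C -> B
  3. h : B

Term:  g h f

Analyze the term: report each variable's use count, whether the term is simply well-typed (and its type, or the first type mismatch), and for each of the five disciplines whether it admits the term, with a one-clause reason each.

variable uses: f ×1; g ×1; h ×1
uses in reading order: g, h, f
typing: ✓ — B
ordered: ✗, no contiguous prefix/suffix split fits g, h, f
linear: ✓, exactly-once usage across f, g, h
affine: ✓, no duplicate uses among f, g, h
relevant: ✓, every one of f, g, h appears
unrestricted: ✓, type-checks (B) and nothing is barred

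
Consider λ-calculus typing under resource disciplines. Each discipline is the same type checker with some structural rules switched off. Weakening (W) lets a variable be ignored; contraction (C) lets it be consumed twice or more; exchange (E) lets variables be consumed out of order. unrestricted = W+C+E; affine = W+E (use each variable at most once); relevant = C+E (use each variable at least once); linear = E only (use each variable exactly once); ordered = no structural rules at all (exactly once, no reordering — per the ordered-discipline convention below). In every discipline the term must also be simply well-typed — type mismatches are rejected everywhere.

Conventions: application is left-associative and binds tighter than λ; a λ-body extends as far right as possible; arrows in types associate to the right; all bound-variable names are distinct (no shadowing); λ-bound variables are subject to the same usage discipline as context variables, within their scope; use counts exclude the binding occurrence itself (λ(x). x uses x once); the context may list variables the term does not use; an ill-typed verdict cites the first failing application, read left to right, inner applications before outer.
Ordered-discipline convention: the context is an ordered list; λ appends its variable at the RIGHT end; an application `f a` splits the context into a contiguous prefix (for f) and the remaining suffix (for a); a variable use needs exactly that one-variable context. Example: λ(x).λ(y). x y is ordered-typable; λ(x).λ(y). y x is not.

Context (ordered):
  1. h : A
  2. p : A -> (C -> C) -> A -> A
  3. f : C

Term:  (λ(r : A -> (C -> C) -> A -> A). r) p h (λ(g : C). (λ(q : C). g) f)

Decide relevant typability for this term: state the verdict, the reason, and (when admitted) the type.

no — q never used (weakening)
variable uses: h: 1, p: 1, f: 1, r (λ-bound): 1, g (λ-bound): 1, q (λ-bound): 0
use order (left to right): r, p, h, g, f
typing: ✓ — A -> A
per-discipline verdicts: ordered ✗, linear ✗, affine ✓, relevant ✗, unrestricted ✓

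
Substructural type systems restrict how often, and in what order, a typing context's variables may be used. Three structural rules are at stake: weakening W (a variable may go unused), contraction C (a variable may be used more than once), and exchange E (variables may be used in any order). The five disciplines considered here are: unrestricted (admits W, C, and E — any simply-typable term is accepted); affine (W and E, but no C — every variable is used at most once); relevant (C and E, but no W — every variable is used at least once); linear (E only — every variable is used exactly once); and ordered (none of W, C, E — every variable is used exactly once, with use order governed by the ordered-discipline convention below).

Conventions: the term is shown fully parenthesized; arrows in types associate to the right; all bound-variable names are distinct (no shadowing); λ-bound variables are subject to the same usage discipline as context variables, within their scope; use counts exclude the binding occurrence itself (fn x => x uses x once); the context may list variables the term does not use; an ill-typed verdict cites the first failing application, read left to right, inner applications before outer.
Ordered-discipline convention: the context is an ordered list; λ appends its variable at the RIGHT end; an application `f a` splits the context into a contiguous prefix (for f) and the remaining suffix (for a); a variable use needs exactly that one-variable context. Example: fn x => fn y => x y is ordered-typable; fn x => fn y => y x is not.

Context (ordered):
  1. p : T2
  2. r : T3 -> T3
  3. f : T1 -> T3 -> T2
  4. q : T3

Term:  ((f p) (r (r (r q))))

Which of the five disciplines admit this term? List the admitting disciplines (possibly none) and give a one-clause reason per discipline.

accepted by: none
use counts: p=1; r=3; f=1; q=1
order of uses: f, p, r, r, r, q
typing: ill-typed: an application expects T1 but receives T2
ordered ✗ (not simply typable)
linear ✗ (fails simple typing)
affine ✗ (a type mismatch blocks all five)
relevant ✗ (the type mismatch rejects it)
unrestricted ✗ (not simply typable)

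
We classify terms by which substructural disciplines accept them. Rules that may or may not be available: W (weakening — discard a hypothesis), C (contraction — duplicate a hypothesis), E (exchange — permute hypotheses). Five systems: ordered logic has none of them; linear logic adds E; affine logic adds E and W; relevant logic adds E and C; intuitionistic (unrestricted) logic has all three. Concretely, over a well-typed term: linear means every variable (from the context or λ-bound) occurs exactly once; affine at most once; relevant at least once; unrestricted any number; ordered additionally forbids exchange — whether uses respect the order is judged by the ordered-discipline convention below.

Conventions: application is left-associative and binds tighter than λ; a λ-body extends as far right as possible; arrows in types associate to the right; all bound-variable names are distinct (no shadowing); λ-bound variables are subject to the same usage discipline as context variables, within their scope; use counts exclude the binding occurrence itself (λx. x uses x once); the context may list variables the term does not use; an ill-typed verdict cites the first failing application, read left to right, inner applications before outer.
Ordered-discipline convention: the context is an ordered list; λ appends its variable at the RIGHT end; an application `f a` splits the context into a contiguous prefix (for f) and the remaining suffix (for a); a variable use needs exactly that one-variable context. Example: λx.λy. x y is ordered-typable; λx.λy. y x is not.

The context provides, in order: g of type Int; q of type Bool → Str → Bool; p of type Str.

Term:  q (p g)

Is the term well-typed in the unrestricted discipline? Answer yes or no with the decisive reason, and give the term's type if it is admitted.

no — a type mismatch blocks all five
use counts: g: 1, q: 1, p: 1
left-to-right use order: q, p, g
typing: ill-typed: non-function type Str applied to an argument
per-discipline verdicts: ordered ✗ | linear ✗ | affine ✗ | relevant ✗ | unrestricted ✗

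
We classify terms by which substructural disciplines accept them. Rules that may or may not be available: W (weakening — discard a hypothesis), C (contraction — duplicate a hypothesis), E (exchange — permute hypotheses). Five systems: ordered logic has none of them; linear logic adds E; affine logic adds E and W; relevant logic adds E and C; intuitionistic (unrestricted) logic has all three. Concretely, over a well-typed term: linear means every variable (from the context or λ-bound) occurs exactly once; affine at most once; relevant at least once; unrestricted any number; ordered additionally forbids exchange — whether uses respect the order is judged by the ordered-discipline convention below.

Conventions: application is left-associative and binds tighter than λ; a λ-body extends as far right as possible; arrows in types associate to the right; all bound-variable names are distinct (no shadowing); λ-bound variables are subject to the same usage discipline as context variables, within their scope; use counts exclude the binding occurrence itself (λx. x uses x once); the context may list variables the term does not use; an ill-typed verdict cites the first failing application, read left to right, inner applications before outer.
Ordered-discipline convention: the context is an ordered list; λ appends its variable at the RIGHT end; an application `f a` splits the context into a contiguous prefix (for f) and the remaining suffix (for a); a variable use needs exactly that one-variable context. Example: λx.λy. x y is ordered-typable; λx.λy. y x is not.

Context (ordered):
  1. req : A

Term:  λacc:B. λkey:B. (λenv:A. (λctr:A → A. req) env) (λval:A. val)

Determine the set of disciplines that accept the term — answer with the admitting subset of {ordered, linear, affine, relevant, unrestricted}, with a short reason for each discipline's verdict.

admitted in: none
usage: req ×1; acc (bound) ×0; key (bound) ×0; env (bound) ×1; ctr (bound) ×0; val (bound) ×1
uses in reading order: req, env, val
typing: ill-typed: a function awaiting A → A gets A
ordered ✗ (the type mismatch rejects it)
linear ✗ (not simply typable)
affine ✗ (fails simple typing)
relevant ✗ (a type mismatch blocks all five)
unrestricted ✗ (the type mismatch rejects it)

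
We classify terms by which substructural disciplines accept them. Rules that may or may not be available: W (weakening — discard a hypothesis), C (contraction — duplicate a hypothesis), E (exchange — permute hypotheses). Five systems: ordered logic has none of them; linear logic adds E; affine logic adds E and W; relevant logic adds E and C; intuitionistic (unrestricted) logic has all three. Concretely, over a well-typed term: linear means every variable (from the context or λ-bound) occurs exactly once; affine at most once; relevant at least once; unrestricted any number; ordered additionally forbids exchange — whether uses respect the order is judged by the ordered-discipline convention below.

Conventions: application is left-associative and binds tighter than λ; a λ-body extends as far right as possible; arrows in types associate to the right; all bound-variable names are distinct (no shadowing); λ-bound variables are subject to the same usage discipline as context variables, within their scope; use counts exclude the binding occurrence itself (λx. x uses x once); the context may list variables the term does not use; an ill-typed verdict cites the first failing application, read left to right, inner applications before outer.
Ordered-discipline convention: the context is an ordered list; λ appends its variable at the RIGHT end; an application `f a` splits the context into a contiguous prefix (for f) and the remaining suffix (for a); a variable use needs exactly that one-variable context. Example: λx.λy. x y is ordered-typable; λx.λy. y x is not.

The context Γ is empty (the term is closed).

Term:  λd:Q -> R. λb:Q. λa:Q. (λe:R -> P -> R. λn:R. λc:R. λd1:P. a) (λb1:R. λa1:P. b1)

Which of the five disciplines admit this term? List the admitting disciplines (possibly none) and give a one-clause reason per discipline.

accepted by: affine, unrestricted
counts: d [bound]: 0×, b [bound]: 0×, a [bound]: 1×, e [bound]: 0×, n [bound]: 0×, c [bound]: 0×, d1 [bound]: 0×, b1 [bound]: 1×, a1 [bound]: 0×
uses in reading order: a, b1
typing: the term checks, with type (Q -> R) -> Q -> Q -> R -> R -> P -> Q
ordered: ✗, d, b, e, n, c, d1, a1 never used (weakening)
linear: ✗, d, b, e, n, c, d1, a1 never used (weakening)
affine: ✓, no duplicate uses among d, b, a, e, n, c, d1, b1, a1
relevant: ✗, d, b, e, n, c, d1, a1 never used (weakening)
unrestricted: ✓, well-typed at (Q -> R) -> Q -> Q -> R -> R -> P -> Q; no restrictions here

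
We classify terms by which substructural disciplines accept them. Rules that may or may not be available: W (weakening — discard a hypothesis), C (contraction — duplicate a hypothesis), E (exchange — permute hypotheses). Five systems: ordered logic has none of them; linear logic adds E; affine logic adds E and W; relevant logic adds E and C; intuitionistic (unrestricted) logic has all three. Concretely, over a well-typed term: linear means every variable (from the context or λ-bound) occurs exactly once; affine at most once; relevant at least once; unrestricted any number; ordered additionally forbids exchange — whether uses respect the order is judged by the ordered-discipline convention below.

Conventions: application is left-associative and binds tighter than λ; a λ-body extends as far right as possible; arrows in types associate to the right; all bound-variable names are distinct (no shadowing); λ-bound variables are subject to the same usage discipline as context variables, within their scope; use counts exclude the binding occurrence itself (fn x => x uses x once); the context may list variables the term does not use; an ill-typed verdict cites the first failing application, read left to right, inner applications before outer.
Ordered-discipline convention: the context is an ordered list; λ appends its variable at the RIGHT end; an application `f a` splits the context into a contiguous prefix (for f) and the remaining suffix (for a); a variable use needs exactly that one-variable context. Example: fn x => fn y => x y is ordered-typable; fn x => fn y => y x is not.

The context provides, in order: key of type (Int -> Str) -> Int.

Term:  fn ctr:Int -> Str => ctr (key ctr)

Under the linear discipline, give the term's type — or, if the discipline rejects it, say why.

not well-typed under linear — ctr ×2 used more than once (contraction)
use counts: key: 1, ctr (bound): 2
order of uses: ctr, key, ctr
typing: the term checks, with type (Int -> Str) -> Str
per-discipline verdicts: ordered ✗; linear ✗; affine ✗; relevant ✓; unrestricted ✓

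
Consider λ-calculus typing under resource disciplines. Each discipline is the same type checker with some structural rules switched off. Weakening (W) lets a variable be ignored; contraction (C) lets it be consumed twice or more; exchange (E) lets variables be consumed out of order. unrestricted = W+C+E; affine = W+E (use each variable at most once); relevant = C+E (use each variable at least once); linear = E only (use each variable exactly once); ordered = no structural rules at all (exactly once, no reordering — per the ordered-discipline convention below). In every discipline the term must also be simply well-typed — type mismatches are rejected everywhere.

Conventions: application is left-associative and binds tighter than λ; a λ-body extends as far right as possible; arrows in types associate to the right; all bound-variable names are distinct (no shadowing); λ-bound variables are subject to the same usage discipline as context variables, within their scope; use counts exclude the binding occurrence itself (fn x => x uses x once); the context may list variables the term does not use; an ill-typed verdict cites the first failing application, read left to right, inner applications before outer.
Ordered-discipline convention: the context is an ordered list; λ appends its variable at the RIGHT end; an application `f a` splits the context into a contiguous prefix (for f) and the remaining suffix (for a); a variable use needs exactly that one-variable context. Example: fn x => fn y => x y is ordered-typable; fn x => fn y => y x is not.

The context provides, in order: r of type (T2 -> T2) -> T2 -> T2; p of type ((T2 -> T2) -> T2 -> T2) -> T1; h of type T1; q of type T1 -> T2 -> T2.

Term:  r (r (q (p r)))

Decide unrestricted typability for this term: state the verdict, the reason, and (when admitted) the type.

yes — well-typed at T2 -> T2; no restrictions here; term : T2 -> T2
counts: r=3, p=1, h=0, q=1
use order (left to right): r, r, q, p, r
typing: well-typed — term : T2 -> T2
per-discipline verdicts: ordered ✗ · linear ✗ · affine ✗ · relevant ✗ · unrestricted ✓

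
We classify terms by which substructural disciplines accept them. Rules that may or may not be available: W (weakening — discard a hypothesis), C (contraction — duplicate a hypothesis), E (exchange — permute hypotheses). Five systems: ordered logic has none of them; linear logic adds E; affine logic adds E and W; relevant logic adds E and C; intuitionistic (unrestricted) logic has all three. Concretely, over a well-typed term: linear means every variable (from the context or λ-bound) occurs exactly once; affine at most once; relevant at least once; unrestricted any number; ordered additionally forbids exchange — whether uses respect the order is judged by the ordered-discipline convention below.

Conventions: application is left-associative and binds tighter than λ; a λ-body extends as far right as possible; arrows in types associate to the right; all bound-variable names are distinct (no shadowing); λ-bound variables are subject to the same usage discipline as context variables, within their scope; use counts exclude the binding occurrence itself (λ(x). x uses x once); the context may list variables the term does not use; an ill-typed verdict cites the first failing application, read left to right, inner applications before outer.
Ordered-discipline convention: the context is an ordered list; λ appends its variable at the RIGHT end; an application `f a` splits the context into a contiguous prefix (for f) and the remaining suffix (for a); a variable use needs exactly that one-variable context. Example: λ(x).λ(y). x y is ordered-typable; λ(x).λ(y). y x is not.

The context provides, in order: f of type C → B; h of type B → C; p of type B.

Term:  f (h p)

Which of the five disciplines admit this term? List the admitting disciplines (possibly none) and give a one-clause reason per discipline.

accepted by: ordered, linear, affine, relevant, unrestricted
counts: f: 1; h: 1; p: 1
use order (left to right): f, h, p
typing: ✓ — B
ordered: ✓, one use each (f, h, p); ordered split holds
linear: ✓, exactly-once usage across f, h, p
affine: ✓, f, h, p: no repeats, contraction unneeded
relevant: ✓, every one of f, h, p appears
unrestricted: ✓, simply typable at B; W, C, E all held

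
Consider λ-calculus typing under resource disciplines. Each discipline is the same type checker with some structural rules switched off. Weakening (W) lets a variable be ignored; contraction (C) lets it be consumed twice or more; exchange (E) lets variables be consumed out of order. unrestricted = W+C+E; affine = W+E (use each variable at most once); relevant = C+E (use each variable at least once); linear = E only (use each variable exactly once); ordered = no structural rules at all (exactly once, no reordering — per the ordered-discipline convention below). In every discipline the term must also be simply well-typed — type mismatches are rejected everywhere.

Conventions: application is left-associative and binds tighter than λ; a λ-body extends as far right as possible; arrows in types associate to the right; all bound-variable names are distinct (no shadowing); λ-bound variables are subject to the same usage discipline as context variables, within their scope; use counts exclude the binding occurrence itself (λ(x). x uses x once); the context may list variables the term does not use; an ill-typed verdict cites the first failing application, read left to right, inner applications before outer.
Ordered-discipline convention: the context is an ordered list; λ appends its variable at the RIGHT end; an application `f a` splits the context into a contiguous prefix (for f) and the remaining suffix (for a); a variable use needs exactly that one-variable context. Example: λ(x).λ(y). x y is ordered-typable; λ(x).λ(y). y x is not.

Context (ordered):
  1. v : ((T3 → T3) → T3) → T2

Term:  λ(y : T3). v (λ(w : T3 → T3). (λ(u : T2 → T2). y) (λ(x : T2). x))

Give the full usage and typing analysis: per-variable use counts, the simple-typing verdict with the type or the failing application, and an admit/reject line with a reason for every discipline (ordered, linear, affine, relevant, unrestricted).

counts: v ×1; y (bound) ×1; w (bound) ×0; u (bound) ×0; x (bound) ×1
use order (left to right): v, y, x
typing: the term checks, with type T3 → T2
ordered: ✗ — needs weakening: w, u unused
linear: ✗ — needs weakening: w, u unused
affine: ✓ — at most one use each (v, y, w, u, x)
relevant: ✗ — needs weakening: w, u unused
unrestricted: ✓ — simply typable at T3 → T2; W, C, E all held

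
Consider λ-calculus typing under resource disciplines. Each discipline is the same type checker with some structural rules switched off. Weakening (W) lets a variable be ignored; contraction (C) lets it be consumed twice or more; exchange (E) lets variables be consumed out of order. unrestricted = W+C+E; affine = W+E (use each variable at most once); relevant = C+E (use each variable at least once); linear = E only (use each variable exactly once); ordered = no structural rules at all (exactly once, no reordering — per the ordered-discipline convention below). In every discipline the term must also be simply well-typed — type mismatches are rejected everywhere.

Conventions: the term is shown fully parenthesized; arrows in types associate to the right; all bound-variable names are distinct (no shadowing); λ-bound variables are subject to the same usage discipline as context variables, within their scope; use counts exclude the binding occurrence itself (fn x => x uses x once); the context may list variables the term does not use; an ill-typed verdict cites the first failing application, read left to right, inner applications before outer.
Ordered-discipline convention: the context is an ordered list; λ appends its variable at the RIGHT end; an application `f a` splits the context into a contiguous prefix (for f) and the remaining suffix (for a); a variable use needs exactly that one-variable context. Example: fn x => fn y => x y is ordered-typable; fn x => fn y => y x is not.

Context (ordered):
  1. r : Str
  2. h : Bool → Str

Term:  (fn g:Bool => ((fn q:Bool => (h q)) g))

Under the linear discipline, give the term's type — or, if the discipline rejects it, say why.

not well-typed under linear — r left unused
use counts: r ×0, h ×1, g (λ-bound) ×1, q (λ-bound) ×1
uses in reading order: h, q, g
typing: well-typed at Bool → Str
summary: ordered ✗ | linear ✗ | affine ✓ | relevant ✗ | unrestricted ✓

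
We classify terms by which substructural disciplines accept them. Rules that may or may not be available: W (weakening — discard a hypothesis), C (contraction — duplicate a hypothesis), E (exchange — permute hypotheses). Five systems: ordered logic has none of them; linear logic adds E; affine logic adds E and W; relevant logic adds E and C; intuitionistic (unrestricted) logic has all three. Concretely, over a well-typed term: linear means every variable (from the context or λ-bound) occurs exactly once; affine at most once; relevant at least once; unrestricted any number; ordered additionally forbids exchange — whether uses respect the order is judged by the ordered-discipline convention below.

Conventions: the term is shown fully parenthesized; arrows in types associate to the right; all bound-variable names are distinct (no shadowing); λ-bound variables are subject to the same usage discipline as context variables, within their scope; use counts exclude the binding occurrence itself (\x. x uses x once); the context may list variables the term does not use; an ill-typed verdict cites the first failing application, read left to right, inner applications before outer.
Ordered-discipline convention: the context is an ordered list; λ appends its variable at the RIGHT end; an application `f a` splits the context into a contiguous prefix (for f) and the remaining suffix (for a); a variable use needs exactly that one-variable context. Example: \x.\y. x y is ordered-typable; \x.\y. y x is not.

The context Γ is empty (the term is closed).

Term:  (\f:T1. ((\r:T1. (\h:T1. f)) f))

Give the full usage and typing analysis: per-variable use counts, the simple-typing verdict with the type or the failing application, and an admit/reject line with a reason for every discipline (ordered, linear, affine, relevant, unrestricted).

use counts: f (bound)=2; r (bound)=0; h (bound)=0
uses in reading order: f, f
typing: well-typed at T1 → T1 → T1
ordered ✗ (f ×2 used more than once (contraction); needs weakening: r, h unused)
linear ✗ (f ×2 used more than once (contraction); needs weakening: r, h unused)
affine ✗ (f ×2 used more than once (contraction))
relevant ✗ (needs weakening: r, h unused)
unrestricted ✓ (simply typable at T1 → T1 → T1; W, C, E all held)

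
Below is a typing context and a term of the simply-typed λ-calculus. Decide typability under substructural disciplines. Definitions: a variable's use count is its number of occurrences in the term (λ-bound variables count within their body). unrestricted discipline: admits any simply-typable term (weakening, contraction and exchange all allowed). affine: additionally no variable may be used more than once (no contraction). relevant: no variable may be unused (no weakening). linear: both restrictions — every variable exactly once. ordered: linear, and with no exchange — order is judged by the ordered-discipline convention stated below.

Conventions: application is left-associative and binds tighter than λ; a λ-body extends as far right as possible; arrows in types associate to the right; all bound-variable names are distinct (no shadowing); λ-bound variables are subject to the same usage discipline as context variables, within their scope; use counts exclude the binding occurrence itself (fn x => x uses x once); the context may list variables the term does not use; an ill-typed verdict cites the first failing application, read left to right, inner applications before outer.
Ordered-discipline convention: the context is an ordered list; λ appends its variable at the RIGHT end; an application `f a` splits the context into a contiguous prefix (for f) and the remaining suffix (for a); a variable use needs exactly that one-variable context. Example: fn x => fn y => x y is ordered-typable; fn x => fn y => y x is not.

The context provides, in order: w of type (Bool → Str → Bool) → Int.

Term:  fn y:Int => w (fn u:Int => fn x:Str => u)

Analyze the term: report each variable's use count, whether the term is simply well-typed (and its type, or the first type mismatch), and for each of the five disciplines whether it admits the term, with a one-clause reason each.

variable uses: w: 1; y (bound): 0; u (bound): 1; x (bound): 0
order of uses: w, u
typing: ill-typed: a function awaiting Bool → Str → Bool gets Int → Str → Int
ordered: ✗, fails simple typing
linear: ✗, a type mismatch blocks all five
affine: ✗, the type mismatch rejects it
relevant: ✗, not simply typable
unrestricted: ✗, fails simple typing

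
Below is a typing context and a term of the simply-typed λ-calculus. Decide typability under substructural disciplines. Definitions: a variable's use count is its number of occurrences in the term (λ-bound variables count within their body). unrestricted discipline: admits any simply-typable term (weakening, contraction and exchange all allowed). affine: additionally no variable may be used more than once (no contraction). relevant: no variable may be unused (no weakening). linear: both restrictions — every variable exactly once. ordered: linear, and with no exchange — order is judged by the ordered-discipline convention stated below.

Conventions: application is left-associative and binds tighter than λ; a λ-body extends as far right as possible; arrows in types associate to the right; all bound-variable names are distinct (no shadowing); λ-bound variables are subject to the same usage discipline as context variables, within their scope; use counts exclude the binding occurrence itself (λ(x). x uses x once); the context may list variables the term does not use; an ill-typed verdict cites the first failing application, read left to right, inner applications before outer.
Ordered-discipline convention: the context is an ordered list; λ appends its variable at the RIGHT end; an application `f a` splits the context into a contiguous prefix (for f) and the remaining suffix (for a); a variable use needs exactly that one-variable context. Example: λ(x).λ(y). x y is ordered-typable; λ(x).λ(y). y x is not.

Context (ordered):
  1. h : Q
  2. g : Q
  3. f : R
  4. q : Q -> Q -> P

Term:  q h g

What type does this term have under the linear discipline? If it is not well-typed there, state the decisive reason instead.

not well-typed under linear — unused: f — weakening required
use counts: h ×1, g ×1, f ×0, q ×1
order of uses: q, h, g
typing: ✓ — P
summary: ordered ✗; linear ✗; affine ✓; relevant ✗; unrestricted ✓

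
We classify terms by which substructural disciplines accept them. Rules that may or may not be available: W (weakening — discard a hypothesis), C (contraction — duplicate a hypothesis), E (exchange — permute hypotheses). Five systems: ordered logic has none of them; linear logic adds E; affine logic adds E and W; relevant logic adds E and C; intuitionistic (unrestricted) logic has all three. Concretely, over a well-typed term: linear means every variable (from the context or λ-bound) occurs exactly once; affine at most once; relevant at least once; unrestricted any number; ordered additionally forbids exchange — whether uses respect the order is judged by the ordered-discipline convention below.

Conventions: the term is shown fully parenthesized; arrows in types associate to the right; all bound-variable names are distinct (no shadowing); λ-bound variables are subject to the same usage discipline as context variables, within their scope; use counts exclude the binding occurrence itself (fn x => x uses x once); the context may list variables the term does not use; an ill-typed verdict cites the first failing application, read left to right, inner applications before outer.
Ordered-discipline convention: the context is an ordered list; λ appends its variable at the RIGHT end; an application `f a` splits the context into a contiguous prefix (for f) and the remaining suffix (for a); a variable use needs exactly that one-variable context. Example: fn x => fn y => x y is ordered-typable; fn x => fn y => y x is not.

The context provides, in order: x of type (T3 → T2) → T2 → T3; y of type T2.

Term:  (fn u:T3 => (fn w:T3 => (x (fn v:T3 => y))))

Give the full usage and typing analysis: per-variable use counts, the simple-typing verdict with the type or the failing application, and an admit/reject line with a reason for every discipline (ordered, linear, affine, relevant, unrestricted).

usage: x ×1; y ×1; u (λ-bound) ×0; w (λ-bound) ×0; v (λ-bound) ×0
uses in reading order: x, y
typing: well-typed at T3 → T3 → T2 → T3
ordered: ✗ — u, w, v left unused
linear: ✗ — u, w, v left unused
affine: ✓ — none of x, y, u, w, v used more than once
relevant: ✗ — u, w, v left unused
unrestricted: ✓ — type-checks (T3 → T3 → T2 → T3) and nothing is barred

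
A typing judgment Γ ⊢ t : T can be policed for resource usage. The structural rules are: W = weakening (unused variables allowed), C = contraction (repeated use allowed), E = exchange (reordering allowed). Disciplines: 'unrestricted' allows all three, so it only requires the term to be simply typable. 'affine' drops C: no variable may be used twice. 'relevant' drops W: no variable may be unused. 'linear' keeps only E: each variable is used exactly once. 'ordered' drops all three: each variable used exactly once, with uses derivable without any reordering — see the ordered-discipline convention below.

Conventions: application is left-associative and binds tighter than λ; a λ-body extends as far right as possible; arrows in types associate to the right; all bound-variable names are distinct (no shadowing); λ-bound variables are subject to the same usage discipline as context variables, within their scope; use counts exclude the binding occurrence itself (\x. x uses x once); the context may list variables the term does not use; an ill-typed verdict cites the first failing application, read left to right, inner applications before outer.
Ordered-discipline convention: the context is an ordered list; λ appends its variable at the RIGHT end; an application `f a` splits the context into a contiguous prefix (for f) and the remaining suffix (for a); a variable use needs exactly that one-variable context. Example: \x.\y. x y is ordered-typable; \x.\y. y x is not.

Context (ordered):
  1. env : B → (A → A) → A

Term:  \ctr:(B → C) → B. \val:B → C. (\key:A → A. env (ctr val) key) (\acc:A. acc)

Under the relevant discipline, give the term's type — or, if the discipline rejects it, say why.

term : ((B → C) → B) → (B → C) → A
usage: env ×1, ctr (bound) ×1, val (bound) ×1, key (bound) ×1, acc (bound) ×1
left-to-right use order: env, ctr, val, key, acc
typing: well-typed — term : ((B → C) → B) → (B → C) → A
across the five disciplines: ordered ✓, linear ✓, affine ✓, relevant ✓, unrestricted ✓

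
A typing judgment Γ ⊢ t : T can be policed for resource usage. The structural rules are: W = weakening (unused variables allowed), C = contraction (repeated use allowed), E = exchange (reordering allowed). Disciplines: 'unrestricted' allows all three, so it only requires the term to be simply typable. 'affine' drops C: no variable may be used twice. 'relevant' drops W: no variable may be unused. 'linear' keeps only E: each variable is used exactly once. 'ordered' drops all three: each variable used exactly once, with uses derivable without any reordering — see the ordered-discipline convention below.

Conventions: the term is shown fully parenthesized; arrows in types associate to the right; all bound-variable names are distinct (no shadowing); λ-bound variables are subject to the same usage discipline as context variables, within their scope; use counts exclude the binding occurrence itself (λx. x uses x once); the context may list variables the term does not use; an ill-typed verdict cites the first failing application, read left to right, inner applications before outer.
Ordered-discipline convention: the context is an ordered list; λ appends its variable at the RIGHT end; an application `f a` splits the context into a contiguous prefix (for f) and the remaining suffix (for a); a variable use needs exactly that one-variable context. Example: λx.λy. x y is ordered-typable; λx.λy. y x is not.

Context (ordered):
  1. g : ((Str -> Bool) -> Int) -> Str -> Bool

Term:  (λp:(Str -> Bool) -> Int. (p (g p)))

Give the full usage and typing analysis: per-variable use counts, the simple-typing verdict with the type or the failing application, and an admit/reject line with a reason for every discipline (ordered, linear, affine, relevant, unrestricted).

use counts: g ×1; p [bound] ×2
left-to-right use order: p, g, p
typing: well-typed at ((Str -> Bool) -> Int) -> Int
ordered ✗ (needs contraction — p ×2)
linear ✗ (needs contraction — p ×2)
affine ✗ (needs contraction — p ×2)
relevant ✓ (every one of g, p appears)
unrestricted ✓ (simply typable at ((Str -> Bool) -> Int) -> Int; W, C, E all held)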